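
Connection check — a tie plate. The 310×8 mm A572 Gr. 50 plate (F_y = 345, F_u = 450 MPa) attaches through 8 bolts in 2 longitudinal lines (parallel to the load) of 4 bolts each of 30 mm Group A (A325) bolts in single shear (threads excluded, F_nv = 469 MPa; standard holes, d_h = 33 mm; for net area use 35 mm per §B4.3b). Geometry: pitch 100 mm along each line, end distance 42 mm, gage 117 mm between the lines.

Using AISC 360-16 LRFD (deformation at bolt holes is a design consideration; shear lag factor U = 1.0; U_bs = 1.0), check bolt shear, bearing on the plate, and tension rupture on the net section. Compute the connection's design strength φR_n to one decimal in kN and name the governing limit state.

648.0 kN (net-section rupture governs)

Bolt shear: A_b = π(30)²/4 = 706.86 mm². φR_n = 0.75 × 469 × 706.86 × 8 × 1 = 1989.1 kN.
Bearing (8 mm plate, F_u = 450 MPa): end bolts L_c = 42 − 33/2 = 25.5, R_n = min(1.2×25.5×8×450, 2.4×30×8×450) = 110.16 kN/bolt; interior L_c = 100 − 33 = 67, R_n = 259.2 kN/bolt. φR_n = 0.75 × (2×110.16 + 6×259.2) = 1331.6 kN.
Tension rupture (net): A_n = (310 − 2×35)×8 = 1920 mm² (U = 1.0, A_e = A_n). φR_n = 0.75 × 450 × 1920 = 648.0 kN.
Governing: min(1989.1, 1331.6, 648.0) = 648.0 kN → net-section rupture.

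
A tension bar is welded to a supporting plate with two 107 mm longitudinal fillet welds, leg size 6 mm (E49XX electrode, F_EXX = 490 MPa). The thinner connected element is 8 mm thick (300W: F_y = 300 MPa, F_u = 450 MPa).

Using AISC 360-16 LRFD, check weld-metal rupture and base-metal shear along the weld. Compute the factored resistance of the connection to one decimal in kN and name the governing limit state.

Weld metal: throat = 0.707×6 = 4.242 mm, L = 2×107 = 214 mm. φR_n = 0.75 × 0.6 × 490 × 4.242 × 214 = 200.2 kN.
Base metal shear (8 mm plate): yield φR_n = 1.0×0.6×300×8×214 = 308.2 kN; rupture φR_n = 0.75×0.6×450×8×214 = 346.7 kN; take 308.2 kN (yield).
Governing: min(200.2, 308.2) = 200.2 kN → weld metal.

200.2 kN (weld metal governs)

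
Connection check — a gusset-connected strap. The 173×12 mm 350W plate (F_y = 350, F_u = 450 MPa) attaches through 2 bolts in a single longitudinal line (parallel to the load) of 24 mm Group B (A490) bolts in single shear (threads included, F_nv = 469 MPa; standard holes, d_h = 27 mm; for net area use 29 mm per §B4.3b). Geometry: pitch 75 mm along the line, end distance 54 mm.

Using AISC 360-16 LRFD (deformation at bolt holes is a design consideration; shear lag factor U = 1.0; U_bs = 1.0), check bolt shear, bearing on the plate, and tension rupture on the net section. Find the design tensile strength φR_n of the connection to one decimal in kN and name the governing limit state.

318.3 kN (bolt shear governs)

Bolt shear: A_b = π(24)²/4 = 452.39 mm². φR_n = 0.75 × 469 × 452.39 × 2 × 1 = 318.3 kN.
Bearing (12 mm plate, F_u = 450 MPa): end bolts L_c = 54 − 27/2 = 40.5, R_n = min(1.2×40.5×12×450, 2.4×24×12×450) = 262.44 kN/bolt; interior L_c = 75 − 27 = 48, R_n = 311.04 kN/bolt. φR_n = 0.75 × (1×262.44 + 1×311.04) = 430.1 kN.
Tension rupture (net): A_n = (173 − 1×29)×12 = 1728 mm² (U = 1.0, A_e = A_n). φR_n = 0.75 × 450 × 1728 = 583.2 kN.
Governing: min(318.3, 430.1, 583.2) = 318.3 kN → bolt shear.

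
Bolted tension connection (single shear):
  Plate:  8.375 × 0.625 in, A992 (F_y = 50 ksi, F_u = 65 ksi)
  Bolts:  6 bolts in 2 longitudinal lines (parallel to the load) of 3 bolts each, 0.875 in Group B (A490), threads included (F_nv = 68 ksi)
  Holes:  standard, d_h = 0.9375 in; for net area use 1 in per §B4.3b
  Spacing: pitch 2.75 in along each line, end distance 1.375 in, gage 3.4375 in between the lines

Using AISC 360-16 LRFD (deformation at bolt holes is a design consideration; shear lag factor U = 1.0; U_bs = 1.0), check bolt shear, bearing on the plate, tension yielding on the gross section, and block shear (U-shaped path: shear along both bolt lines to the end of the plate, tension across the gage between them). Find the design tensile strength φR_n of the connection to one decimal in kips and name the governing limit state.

Bolt shear: A_b = π(0.875)²/4 = 0.60132 in². φR_n = 0.75 × 68 × 0.60132 × 6 × 1 = 184.0 kips.
Bearing (0.625 in plate, F_u = 65 ksi): end bolts L_c = 1.375 − 0.9375/2 = 0.90625, R_n = min(1.2×0.90625×0.625×65, 2.4×0.875×0.625×65) = 44.18 kips/bolt; interior L_c = 2.75 − 0.9375 = 1.8125, R_n = 85.313 kips/bolt. φR_n = 0.75 × (2×44.18 + 4×85.313) = 322.2 kips.
Tension yield (gross): A_g = 8.375×0.625 = 5.2344 in². φR_n = 0.90 × 50 × 5.2344 = 235.5 kips.
Block shear: shear path 2×[1.375+2×2.75] = 2×6.875 in, A_gv = 8.5938, A_nv = 2×(6.875 − 2.5×1)×0.625 = 5.4688 in²; tension across gage: (3.4375 − 1×1)×0.625 = 1.5234 in². R_n = min(0.6×65×5.4688, 0.6×50×8.5938) + 1.0×65×1.5234 = min(213.28, 257.81) + 99.021 = 312.3 kips. φR_n = 0.75 × 312.3 = 234.2 kips.
Governing: min(184.0, 322.2, 235.5, 234.2) = 184.0 kips → bolt shear.

184.0 kips (bolt shear governs)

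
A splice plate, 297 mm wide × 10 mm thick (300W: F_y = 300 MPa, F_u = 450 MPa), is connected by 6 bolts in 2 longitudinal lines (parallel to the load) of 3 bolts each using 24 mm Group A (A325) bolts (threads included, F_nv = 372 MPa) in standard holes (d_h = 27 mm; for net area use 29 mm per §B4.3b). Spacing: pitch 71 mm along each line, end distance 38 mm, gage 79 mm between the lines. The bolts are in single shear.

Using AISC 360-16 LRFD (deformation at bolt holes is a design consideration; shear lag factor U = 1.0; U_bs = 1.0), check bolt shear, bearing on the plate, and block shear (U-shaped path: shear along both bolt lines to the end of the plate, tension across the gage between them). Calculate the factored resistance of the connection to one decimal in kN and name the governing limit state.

Bolt shear: A_b = π(24)²/4 = 452.39 mm². φR_n = 0.75 × 372 × 452.39 × 6 × 1 = 757.3 kN.
Bearing (10 mm plate, F_u = 450 MPa): end bolts L_c = 38 − 27/2 = 24.5, R_n = min(1.2×24.5×10×450, 2.4×24×10×450) = 132.3 kN/bolt; interior L_c = 71 − 27 = 44, R_n = 237.6 kN/bolt. φR_n = 0.75 × (2×132.3 + 4×237.6) = 911.3 kN.
Block shear: shear path 2×[38+2×71] = 2×180 mm, A_gv = 3600, A_nv = 2×(180 − 2.5×29)×10 = 2150 mm²; tension across gage: (79 − 1×29)×10 = 500 mm². R_n = min(0.6×450×2150, 0.6×300×3600) + 1.0×450×500 = min(580.5, 648) + 225 = 805.5 kN. φR_n = 0.75 × 805.5 = 604.1 kN.
Governing: min(757.3, 911.3, 604.1) = 604.1 kN → block shear.

604.1 kN (block shear governs)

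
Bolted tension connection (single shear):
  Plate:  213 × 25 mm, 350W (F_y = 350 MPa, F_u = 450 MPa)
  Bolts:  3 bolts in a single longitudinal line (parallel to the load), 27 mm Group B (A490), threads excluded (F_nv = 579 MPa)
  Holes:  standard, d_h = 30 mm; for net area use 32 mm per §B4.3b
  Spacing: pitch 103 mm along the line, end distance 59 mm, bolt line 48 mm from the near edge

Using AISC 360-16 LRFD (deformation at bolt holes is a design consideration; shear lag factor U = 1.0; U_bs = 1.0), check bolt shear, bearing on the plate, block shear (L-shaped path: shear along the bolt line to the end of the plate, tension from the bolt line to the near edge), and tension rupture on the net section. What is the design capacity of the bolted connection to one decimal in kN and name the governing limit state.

Bolt shear: A_b = π(27)²/4 = 572.56 mm². φR_n = 0.75 × 579 × 572.56 × 3 × 1 = 745.9 kN.
Bearing (25 mm plate, F_u = 450 MPa): end bolts L_c = 59 − 30/2 = 44, R_n = min(1.2×44×25×450, 2.4×27×25×450) = 594 kN/bolt; interior L_c = 103 − 30 = 73, R_n = 729 kN/bolt. φR_n = 0.75 × (1×594 + 2×729) = 1539.0 kN.
Block shear: shear path 1×[59+2×103] = 1×265 mm, A_gv = 6625, A_nv = 1×(265 − 2.5×32)×25 = 4625 mm²; tension to near edge: (48 − 0.5×32)×25 = 800 mm². R_n = min(0.6×450×4625, 0.6×350×6625) + 1.0×450×800 = min(1248.8, 1391.3) + 360 = 1608.8 kN. φR_n = 0.75 × 1608.8 = 1206.6 kN.
Tension rupture (net): A_n = (213 − 1×32)×25 = 4525 mm² (U = 1.0, A_e = A_n). φR_n = 0.75 × 450 × 4525 = 1527.2 kN.
Governing: min(745.9, 1539.0, 1206.6, 1527.2) = 745.9 kN → bolt shear.

745.9 kN (bolt shear governs)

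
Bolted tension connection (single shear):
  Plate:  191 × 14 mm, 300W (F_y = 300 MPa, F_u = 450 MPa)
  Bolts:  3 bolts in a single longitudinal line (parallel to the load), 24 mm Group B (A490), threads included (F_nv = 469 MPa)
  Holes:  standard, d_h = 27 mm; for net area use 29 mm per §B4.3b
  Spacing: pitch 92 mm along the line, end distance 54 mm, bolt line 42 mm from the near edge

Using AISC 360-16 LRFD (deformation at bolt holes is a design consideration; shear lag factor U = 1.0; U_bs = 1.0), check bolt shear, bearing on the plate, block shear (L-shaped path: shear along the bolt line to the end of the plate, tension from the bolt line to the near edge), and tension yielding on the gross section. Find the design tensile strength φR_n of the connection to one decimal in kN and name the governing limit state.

477.4 kN (bolt shear governs)

Bolt shear: A_b = π(24)²/4 = 452.39 mm². φR_n = 0.75 × 469 × 452.39 × 3 × 1 = 477.4 kN.
Bearing (14 mm plate, F_u = 450 MPa): end bolts L_c = 54 − 27/2 = 40.5, R_n = min(1.2×40.5×14×450, 2.4×24×14×450) = 306.18 kN/bolt; interior L_c = 92 − 27 = 65, R_n = 362.88 kN/bolt. φR_n = 0.75 × (1×306.18 + 2×362.88) = 774.0 kN.
Block shear: shear path 1×[54+2×92] = 1×238 mm, A_gv = 3332, A_nv = 1×(238 − 2.5×29)×14 = 2317 mm²; tension to near edge: (42 − 0.5×29)×14 = 385 mm². R_n = min(0.6×450×2317, 0.6×300×3332) + 1.0×450×385 = min(625.59, 599.76) + 173.25 = 773.01 kN. φR_n = 0.75 × 773.01 = 579.8 kN.
Tension yield (gross): A_g = 191×14 = 2674 mm². φR_n = 0.90 × 300 × 2674 = 722.0 kN.
Governing: min(477.4, 774.0, 579.8, 722.0) = 477.4 kN → bolt shear.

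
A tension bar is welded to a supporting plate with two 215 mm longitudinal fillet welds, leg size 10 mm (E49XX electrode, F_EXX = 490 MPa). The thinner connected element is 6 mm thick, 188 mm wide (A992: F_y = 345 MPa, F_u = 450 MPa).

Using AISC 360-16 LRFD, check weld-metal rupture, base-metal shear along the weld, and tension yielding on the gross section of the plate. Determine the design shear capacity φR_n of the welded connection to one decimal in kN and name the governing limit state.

350.2 kN (gross-section yield governs)

Weld metal: throat = 0.707×10 = 7.07 mm, L = 2×215 = 430 mm. φR_n = 0.75 × 0.6 × 490 × 7.07 × 430 = 670.3 kN.
Base metal shear (6 mm plate): yield φR_n = 1.0×0.6×345×6×430 = 534.1 kN; rupture φR_n = 0.75×0.6×450×6×430 = 522.5 kN; take 522.5 kN (rupture).
Tension yield (gross): A_g = 188×6 = 1128 mm². φR_n = 0.90 × 345 × 1128 = 350.2 kN.
Governing: min(670.3, 522.5, 350.2) = 350.2 kN → gross-section yield.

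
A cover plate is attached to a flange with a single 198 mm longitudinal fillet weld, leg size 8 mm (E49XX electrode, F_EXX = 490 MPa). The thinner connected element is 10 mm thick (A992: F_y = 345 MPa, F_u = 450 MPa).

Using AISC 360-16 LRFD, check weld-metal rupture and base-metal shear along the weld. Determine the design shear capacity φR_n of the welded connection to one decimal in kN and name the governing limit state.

246.9 kN (weld metal governs)

Weld metal: throat = 0.707×8 = 5.656 mm, L = 198 mm. φR_n = 0.75 × 0.6 × 490 × 5.656 × 198 = 246.9 kN.
Base metal shear (10 mm plate): yield φR_n = 1.0×0.6×345×10×198 = 409.9 kN; rupture φR_n = 0.75×0.6×450×10×198 = 401.0 kN; take 401.0 kN (rupture).
Governing: min(246.9, 401.0) = 246.9 kN → weld metal.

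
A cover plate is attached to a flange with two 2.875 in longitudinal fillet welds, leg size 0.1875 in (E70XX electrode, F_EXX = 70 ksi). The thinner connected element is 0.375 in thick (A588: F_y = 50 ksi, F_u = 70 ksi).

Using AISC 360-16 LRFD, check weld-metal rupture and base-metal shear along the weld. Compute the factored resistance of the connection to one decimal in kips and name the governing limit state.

Weld metal: throat = 0.707×0.1875 = 0.13256 in, L = 2×2.875 = 5.75 in. φR_n = 0.75 × 0.6 × 70 × 0.13256 × 5.75 = 24.0 kips.
Base metal shear (0.375 in plate): yield φR_n = 1.0×0.6×50×0.375×5.75 = 64.7 kips; rupture φR_n = 0.75×0.6×70×0.375×5.75 = 67.9 kips; take 64.7 kips (yield).
Governing: min(24.0, 64.7) = 24.0 kips → weld metal.

24.0 kips (weld metal governs)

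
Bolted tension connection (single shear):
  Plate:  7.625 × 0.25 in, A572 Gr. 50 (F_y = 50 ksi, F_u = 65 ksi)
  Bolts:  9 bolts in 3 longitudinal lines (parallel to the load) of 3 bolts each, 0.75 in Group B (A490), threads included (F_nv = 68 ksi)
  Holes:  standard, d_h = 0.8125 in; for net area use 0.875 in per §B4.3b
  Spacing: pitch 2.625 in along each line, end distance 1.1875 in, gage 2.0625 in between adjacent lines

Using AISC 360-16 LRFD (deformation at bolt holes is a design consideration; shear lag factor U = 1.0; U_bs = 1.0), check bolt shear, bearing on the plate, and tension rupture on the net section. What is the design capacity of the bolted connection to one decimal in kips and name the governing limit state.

60.9 kips (net-section rupture governs)

Bolt shear: A_b = π(0.75)²/4 = 0.44179 in². φR_n = 0.75 × 68 × 0.44179 × 9 × 1 = 202.8 kips.
Bearing (0.25 in plate, F_u = 65 ksi): end bolts L_c = 1.1875 − 0.8125/2 = 0.78125, R_n = min(1.2×0.78125×0.25×65, 2.4×0.75×0.25×65) = 15.234 kips/bolt; interior L_c = 2.625 − 0.8125 = 1.8125, R_n = 29.25 kips/bolt. φR_n = 0.75 × (3×15.234 + 6×29.25) = 165.9 kips.
Tension rupture (net): A_n = (7.625 − 3×0.875)×0.25 = 1.25 in² (U = 1.0, A_e = A_n). φR_n = 0.75 × 65 × 1.25 = 60.9 kips.
Governing: min(202.8, 165.9, 60.9) = 60.9 kips → net-section rupture.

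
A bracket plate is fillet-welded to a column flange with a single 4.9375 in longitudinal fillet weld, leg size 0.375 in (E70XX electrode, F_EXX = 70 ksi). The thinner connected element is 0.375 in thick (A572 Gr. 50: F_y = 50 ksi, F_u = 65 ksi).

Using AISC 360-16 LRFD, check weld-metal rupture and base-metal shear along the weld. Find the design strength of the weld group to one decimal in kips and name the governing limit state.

41.2 kips (weld metal governs)

Weld metal: throat = 0.707×0.375 = 0.26513 in, L = 4.9375 in. φR_n = 0.75 × 0.6 × 70 × 0.26513 × 4.9375 = 41.2 kips.
Base metal shear (0.375 in plate): yield φR_n = 1.0×0.6×50×0.375×4.9375 = 55.5 kips; rupture φR_n = 0.75×0.6×65×0.375×4.9375 = 54.2 kips; take 54.2 kips (rupture).
Governing: min(41.2, 54.2) = 41.2 kips → weld metal.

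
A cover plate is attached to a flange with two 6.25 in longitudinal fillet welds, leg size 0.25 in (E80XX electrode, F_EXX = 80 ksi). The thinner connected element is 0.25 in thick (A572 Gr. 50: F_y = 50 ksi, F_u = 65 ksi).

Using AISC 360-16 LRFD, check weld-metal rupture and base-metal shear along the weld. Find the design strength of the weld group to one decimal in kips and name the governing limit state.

79.5 kips (weld metal governs)

Weld metal: throat = 0.707×0.25 = 0.17675 in, L = 2×6.25 = 12.5 in. φR_n = 0.75 × 0.6 × 80 × 0.17675 × 12.5 = 79.5 kips.
Base metal shear (0.25 in plate): yield φR_n = 1.0×0.6×50×0.25×12.5 = 93.8 kips; rupture φR_n = 0.75×0.6×65×0.25×12.5 = 91.4 kips; take 91.4 kips (rupture).
Governing: min(79.5, 91.4) = 79.5 kips → weld metal.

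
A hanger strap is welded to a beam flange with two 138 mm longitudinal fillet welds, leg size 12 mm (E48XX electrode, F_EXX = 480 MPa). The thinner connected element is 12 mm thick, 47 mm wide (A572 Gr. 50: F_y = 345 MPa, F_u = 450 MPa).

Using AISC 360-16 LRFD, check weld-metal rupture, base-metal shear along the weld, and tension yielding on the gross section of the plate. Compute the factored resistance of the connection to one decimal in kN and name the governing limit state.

Weld metal: throat = 0.707×12 = 8.484 mm, L = 2×138 = 276 mm. φR_n = 0.75 × 0.6 × 480 × 8.484 × 276 = 505.8 kN.
Base metal shear (12 mm plate): yield φR_n = 1.0×0.6×345×12×276 = 685.6 kN; rupture φR_n = 0.75×0.6×450×12×276 = 670.7 kN; take 670.7 kN (rupture).
Tension yield (gross): A_g = 47×12 = 564 mm². φR_n = 0.90 × 345 × 564 = 175.1 kN.
Governing: min(505.8, 670.7, 175.1) = 175.1 kN → gross-section yield.

175.1 kN (gross-section yield governs)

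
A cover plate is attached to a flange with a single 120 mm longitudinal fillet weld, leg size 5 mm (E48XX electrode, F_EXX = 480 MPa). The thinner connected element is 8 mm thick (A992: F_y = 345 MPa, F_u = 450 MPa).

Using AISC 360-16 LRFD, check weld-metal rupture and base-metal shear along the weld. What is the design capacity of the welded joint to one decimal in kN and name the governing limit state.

Weld metal: throat = 0.707×5 = 3.535 mm, L = 120 mm. φR_n = 0.75 × 0.6 × 480 × 3.535 × 120 = 91.6 kN.
Base metal shear (8 mm plate): yield φR_n = 1.0×0.6×345×8×120 = 198.7 kN; rupture φR_n = 0.75×0.6×450×8×120 = 194.4 kN; take 194.4 kN (rupture).
Governing: min(91.6, 194.4) = 91.6 kN → weld metal.

91.6 kN (weld metal governs)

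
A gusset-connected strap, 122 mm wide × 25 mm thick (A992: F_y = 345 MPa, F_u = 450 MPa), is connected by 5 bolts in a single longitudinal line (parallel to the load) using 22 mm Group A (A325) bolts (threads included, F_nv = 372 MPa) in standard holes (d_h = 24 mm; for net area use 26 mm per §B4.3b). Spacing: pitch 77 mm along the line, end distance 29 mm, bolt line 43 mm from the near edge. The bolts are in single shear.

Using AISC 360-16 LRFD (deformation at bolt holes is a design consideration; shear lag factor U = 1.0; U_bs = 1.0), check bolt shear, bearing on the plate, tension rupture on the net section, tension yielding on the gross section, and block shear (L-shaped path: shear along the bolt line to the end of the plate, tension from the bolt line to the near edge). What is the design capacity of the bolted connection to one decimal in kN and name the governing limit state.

530.3 kN (bolt shear governs)

Bolt shear: A_b = π(22)²/4 = 380.13 mm². φR_n = 0.75 × 372 × 380.13 × 5 × 1 = 530.3 kN.
Bearing (25 mm plate, F_u = 450 MPa): end bolts L_c = 29 − 24/2 = 17, R_n = min(1.2×17×25×450, 2.4×22×25×450) = 229.5 kN/bolt; interior L_c = 77 − 24 = 53, R_n = 594 kN/bolt. φR_n = 0.75 × (1×229.5 + 4×594) = 1954.1 kN.
Tension rupture (net): A_n = (122 − 1×26)×25 = 2400 mm² (U = 1.0, A_e = A_n). φR_n = 0.75 × 450 × 2400 = 810.0 kN.
Tension yield (gross): A_g = 122×25 = 3050 mm². φR_n = 0.90 × 345 × 3050 = 947.0 kN.
Block shear: shear path 1×[29+4×77] = 1×337 mm, A_gv = 8425, A_nv = 1×(337 − 4.5×26)×25 = 5500 mm²; tension to near edge: (43 − 0.5×26)×25 = 750 mm². R_n = min(0.6×450×5500, 0.6×345×8425) + 1.0×450×750 = min(1485, 1744) + 337.5 = 1822.5 kN. φR_n = 0.75 × 1822.5 = 1366.9 kN.
Governing: min(530.3, 1954.1, 810.0, 947.0, 1366.9) = 530.3 kN → bolt shear.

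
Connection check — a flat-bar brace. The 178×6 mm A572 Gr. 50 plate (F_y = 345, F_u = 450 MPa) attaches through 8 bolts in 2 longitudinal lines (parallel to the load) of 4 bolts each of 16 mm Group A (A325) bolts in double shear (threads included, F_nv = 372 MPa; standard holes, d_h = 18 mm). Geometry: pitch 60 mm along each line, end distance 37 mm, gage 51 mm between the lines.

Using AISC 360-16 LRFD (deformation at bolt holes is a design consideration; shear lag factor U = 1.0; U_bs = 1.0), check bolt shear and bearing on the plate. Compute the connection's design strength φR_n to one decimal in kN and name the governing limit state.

602.6 kN (bearing governs)

Bolt shear: A_b = π(16)²/4 = 201.06 mm². φR_n = 0.75 × 372 × 201.06 × 8 × 2 = 897.5 kN.
Bearing (6 mm plate, F_u = 450 MPa): end bolts L_c = 37 − 18/2 = 28, R_n = min(1.2×28×6×450, 2.4×16×6×450) = 90.72 kN/bolt; interior L_c = 60 − 18 = 42, R_n = 103.68 kN/bolt. φR_n = 0.75 × (2×90.72 + 6×103.68) = 602.6 kN.
Governing: min(897.5, 602.6) = 602.6 kN → bearing.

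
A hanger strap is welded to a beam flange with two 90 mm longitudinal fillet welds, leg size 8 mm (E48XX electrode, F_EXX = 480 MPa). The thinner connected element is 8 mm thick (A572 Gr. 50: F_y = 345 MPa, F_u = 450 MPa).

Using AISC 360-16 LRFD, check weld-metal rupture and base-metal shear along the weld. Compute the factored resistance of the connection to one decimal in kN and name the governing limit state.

Weld metal: throat = 0.707×8 = 5.656 mm, L = 2×90 = 180 mm. φR_n = 0.75 × 0.6 × 480 × 5.656 × 180 = 219.9 kN.
Base metal shear (8 mm plate): yield φR_n = 1.0×0.6×345×8×180 = 298.1 kN; rupture φR_n = 0.75×0.6×450×8×180 = 291.6 kN; take 291.6 kN (rupture).
Governing: min(219.9, 291.6) = 219.9 kN → weld metal.

219.9 kN (weld metal governs)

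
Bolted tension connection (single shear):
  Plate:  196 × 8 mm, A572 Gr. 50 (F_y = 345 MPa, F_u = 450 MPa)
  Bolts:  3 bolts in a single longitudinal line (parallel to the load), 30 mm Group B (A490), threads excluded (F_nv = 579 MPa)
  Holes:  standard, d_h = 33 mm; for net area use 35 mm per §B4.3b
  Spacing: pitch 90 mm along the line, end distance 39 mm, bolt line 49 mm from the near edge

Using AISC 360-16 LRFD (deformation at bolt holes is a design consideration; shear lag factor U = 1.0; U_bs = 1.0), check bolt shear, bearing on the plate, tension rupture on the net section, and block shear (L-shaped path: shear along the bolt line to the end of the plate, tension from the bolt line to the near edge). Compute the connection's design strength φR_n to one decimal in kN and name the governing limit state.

298.1 kN (block shear governs)

Bolt shear: A_b = π(30)²/4 = 706.86 mm². φR_n = 0.75 × 579 × 706.86 × 3 × 1 = 920.9 kN.
Bearing (8 mm plate, F_u = 450 MPa): end bolts L_c = 39 − 33/2 = 22.5, R_n = min(1.2×22.5×8×450, 2.4×30×8×450) = 97.2 kN/bolt; interior L_c = 90 − 33 = 57, R_n = 246.24 kN/bolt. φR_n = 0.75 × (1×97.2 + 2×246.24) = 442.3 kN.
Tension rupture (net): A_n = (196 − 1×35)×8 = 1288 mm² (U = 1.0, A_e = A_n). φR_n = 0.75 × 450 × 1288 = 434.7 kN.
Block shear: shear path 1×[39+2×90] = 1×219 mm, A_gv = 1752, A_nv = 1×(219 − 2.5×35)×8 = 1052 mm²; tension to near edge: (49 − 0.5×35)×8 = 252 mm². R_n = min(0.6×450×1052, 0.6×345×1752) + 1.0×450×252 = min(284.04, 362.66) + 113.4 = 397.44 kN. φR_n = 0.75 × 397.44 = 298.1 kN.
Governing: min(920.9, 442.3, 434.7, 298.1) = 298.1 kN → block shear.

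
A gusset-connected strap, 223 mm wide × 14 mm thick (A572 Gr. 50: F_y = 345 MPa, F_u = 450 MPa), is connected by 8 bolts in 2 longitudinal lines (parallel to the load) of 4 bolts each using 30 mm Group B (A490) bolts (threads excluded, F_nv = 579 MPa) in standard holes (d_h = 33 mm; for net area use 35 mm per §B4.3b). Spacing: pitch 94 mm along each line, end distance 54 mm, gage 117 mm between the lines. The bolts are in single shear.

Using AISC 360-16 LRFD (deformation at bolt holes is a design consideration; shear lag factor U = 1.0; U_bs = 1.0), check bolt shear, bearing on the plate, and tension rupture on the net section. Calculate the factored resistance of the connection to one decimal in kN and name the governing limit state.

722.9 kN (net-section rupture governs)

Bolt shear: A_b = π(30)²/4 = 706.86 mm². φR_n = 0.75 × 579 × 706.86 × 8 × 1 = 2455.6 kN.
Bearing (14 mm plate, F_u = 450 MPa): end bolts L_c = 54 − 33/2 = 37.5, R_n = min(1.2×37.5×14×450, 2.4×30×14×450) = 283.5 kN/bolt; interior L_c = 94 − 33 = 61, R_n = 453.6 kN/bolt. φR_n = 0.75 × (2×283.5 + 6×453.6) = 2466.5 kN.
Tension rupture (net): A_n = (223 − 2×35)×14 = 2142 mm² (U = 1.0, A_e = A_n). φR_n = 0.75 × 450 × 2142 = 722.9 kN.
Governing: min(2455.6, 2466.5, 722.9) = 722.9 kN → net-section rupture.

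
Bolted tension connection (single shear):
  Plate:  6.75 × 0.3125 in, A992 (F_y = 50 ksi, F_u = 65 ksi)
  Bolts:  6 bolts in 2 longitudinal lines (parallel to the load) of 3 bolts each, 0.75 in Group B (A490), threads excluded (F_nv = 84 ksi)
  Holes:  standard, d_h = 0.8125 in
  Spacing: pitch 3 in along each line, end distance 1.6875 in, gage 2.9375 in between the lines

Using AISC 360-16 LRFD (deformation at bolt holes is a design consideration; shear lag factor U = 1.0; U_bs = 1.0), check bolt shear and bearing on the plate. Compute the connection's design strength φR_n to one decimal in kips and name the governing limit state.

156.5 kips (bearing governs)

Bolt shear: A_b = π(0.75)²/4 = 0.44179 in². φR_n = 0.75 × 84 × 0.44179 × 6 × 1 = 167.0 kips.
Bearing (0.3125 in plate, F_u = 65 ksi): end bolts L_c = 1.6875 − 0.8125/2 = 1.28125, R_n = min(1.2×1.28125×0.3125×65, 2.4×0.75×0.3125×65) = 31.23 kips/bolt; interior L_c = 3 − 0.8125 = 2.1875, R_n = 36.563 kips/bolt. φR_n = 0.75 × (2×31.23 + 4×36.563) = 156.5 kips.
Governing: min(167.0, 156.5) = 156.5 kips → bearing.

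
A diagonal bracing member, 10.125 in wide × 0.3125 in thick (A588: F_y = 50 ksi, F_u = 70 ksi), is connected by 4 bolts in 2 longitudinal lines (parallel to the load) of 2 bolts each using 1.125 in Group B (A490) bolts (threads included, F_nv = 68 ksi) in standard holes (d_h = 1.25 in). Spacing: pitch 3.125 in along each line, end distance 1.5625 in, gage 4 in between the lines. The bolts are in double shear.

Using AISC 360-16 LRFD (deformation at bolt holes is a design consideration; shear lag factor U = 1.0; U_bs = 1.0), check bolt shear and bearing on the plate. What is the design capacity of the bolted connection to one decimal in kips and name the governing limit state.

Bolt shear: A_b = π(1.125)²/4 = 0.99402 in². φR_n = 0.75 × 68 × 0.99402 × 4 × 2 = 405.6 kips.
Bearing (0.3125 in plate, F_u = 70 ksi): end bolts L_c = 1.5625 − 1.25/2 = 0.9375, R_n = min(1.2×0.9375×0.3125×70, 2.4×1.125×0.3125×70) = 24.609 kips/bolt; interior L_c = 3.125 − 1.25 = 1.875, R_n = 49.219 kips/bolt. φR_n = 0.75 × (2×24.609 + 2×49.219) = 110.7 kips.
Governing: min(405.6, 110.7) = 110.7 kips → bearing.

110.7 kips (bearing governs)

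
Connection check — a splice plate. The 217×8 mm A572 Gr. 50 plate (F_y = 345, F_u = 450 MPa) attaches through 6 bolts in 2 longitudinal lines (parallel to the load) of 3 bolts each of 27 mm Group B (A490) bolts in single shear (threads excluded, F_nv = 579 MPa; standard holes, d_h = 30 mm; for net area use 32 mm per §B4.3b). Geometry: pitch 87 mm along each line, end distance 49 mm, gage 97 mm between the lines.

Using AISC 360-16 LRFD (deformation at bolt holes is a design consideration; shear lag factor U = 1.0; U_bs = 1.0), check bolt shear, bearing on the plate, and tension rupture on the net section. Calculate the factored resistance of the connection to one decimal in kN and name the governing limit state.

Bolt shear: A_b = π(27)²/4 = 572.56 mm². φR_n = 0.75 × 579 × 572.56 × 6 × 1 = 1491.8 kN.
Bearing (8 mm plate, F_u = 450 MPa): end bolts L_c = 49 − 30/2 = 34, R_n = min(1.2×34×8×450, 2.4×27×8×450) = 146.88 kN/bolt; interior L_c = 87 − 30 = 57, R_n = 233.28 kN/bolt. φR_n = 0.75 × (2×146.88 + 4×233.28) = 920.2 kN.
Tension rupture (net): A_n = (217 − 2×32)×8 = 1224 mm² (U = 1.0, A_e = A_n). φR_n = 0.75 × 450 × 1224 = 413.1 kN.
Governing: min(1491.8, 920.2, 413.1) = 413.1 kN → net-section rupture.

413.1 kN (net-section rupture governs)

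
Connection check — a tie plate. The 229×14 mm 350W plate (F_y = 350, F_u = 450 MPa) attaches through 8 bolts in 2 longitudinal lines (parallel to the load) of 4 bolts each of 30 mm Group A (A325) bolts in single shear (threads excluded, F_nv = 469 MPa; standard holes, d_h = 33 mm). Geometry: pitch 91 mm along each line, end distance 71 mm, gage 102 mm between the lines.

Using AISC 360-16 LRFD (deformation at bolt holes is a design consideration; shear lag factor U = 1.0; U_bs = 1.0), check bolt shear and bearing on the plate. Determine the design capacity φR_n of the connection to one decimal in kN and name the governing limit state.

Bolt shear: A_b = π(30)²/4 = 706.86 mm². φR_n = 0.75 × 469 × 706.86 × 8 × 1 = 1989.1 kN.
Bearing (14 mm plate, F_u = 450 MPa): end bolts L_c = 71 − 33/2 = 54.5, R_n = min(1.2×54.5×14×450, 2.4×30×14×450) = 412.02 kN/bolt; interior L_c = 91 − 33 = 58, R_n = 438.48 kN/bolt. φR_n = 0.75 × (2×412.02 + 6×438.48) = 2591.2 kN.
Governing: min(1989.1, 2591.2) = 1989.1 kN → bolt shear.

1989.1 kN (bolt shear governs)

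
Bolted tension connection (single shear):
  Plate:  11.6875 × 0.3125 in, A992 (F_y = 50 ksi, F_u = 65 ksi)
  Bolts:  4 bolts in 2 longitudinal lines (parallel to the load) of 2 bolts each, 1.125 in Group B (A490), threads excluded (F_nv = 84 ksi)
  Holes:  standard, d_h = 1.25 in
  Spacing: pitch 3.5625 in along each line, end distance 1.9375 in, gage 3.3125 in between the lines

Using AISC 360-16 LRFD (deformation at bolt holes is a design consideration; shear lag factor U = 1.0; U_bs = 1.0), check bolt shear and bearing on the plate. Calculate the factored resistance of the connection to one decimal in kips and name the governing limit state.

Bolt shear: A_b = π(1.125)²/4 = 0.99402 in². φR_n = 0.75 × 84 × 0.99402 × 4 × 1 = 250.5 kips.
Bearing (0.3125 in plate, F_u = 65 ksi): end bolts L_c = 1.9375 − 1.25/2 = 1.3125, R_n = min(1.2×1.3125×0.3125×65, 2.4×1.125×0.3125×65) = 31.992 kips/bolt; interior L_c = 3.5625 − 1.25 = 2.3125, R_n = 54.844 kips/bolt. φR_n = 0.75 × (2×31.992 + 2×54.844) = 130.3 kips.
Governing: min(250.5, 130.3) = 130.3 kips → bearing.

130.3 kips (bearing governs)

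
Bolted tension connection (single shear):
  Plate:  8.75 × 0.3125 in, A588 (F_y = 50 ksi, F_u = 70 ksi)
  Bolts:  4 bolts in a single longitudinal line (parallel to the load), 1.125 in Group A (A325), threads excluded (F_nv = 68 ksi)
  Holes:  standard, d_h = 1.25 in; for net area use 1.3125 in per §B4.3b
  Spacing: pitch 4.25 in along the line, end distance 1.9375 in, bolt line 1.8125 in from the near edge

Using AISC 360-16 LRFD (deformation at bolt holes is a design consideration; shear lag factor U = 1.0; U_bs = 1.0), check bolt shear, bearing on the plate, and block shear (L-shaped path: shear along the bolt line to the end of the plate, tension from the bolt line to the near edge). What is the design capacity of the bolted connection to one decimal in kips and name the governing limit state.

Bolt shear: A_b = π(1.125)²/4 = 0.99402 in². φR_n = 0.75 × 68 × 0.99402 × 4 × 1 = 202.8 kips.
Bearing (0.3125 in plate, F_u = 70 ksi): end bolts L_c = 1.9375 − 1.25/2 = 1.3125, R_n = min(1.2×1.3125×0.3125×70, 2.4×1.125×0.3125×70) = 34.453 kips/bolt; interior L_c = 4.25 − 1.25 = 3, R_n = 59.063 kips/bolt. φR_n = 0.75 × (1×34.453 + 3×59.063) = 158.7 kips.
Block shear: shear path 1×[1.9375+3×4.25] = 1×14.6875 in, A_gv = 4.5898, A_nv = 1×(14.6875 − 3.5×1.3125)×0.3125 = 3.1543 in²; tension to near edge: (1.8125 − 0.5×1.3125)×0.3125 = 0.36133 in². R_n = min(0.6×70×3.1543, 0.6×50×4.5898) + 1.0×70×0.36133 = min(132.48, 137.69) + 25.293 = 157.77 kips. φR_n = 0.75 × 157.77 = 118.3 kips.
Governing: min(202.8, 158.7, 118.3) = 118.3 kips → block shear.

118.3 kips (block shear governs)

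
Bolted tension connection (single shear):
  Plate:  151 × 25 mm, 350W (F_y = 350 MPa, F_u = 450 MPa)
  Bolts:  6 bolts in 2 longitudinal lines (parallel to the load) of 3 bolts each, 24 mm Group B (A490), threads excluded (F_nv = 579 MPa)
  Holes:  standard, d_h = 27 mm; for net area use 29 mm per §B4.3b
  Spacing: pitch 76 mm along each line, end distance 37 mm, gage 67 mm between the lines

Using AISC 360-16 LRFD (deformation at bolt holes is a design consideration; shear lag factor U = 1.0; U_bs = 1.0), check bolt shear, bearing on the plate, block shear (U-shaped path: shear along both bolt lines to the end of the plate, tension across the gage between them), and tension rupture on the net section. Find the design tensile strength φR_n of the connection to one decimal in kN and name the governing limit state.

784.7 kN (net-section rupture governs)

Bolt shear: A_b = π(24)²/4 = 452.39 mm². φR_n = 0.75 × 579 × 452.39 × 6 × 1 = 1178.7 kN.
Bearing (25 mm plate, F_u = 450 MPa): end bolts L_c = 37 − 27/2 = 23.5, R_n = min(1.2×23.5×25×450, 2.4×24×25×450) = 317.25 kN/bolt; interior L_c = 76 − 27 = 49, R_n = 648 kN/bolt. φR_n = 0.75 × (2×317.25 + 4×648) = 2419.9 kN.
Block shear: shear path 2×[37+2×76] = 2×189 mm, A_gv = 9450, A_nv = 2×(189 − 2.5×29)×25 = 5825 mm²; tension across gage: (67 − 1×29)×25 = 950 mm². R_n = min(0.6×450×5825, 0.6×350×9450) + 1.0×450×950 = min(1572.8, 1984.5) + 427.5 = 2000.3 kN. φR_n = 0.75 × 2000.3 = 1500.2 kN.
Tension rupture (net): A_n = (151 − 2×29)×25 = 2325 mm² (U = 1.0, A_e = A_n). φR_n = 0.75 × 450 × 2325 = 784.7 kN.
Governing: min(1178.7, 2419.9, 1500.2, 784.7) = 784.7 kN → net-section rupture.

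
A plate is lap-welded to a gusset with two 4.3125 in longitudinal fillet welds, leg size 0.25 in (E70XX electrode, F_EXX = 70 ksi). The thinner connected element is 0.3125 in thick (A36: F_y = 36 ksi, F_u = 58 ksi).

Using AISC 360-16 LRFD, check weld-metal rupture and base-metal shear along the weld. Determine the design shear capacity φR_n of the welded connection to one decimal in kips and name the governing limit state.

48.0 kips (weld metal governs)

Weld metal: throat = 0.707×0.25 = 0.17675 in, L = 2×4.3125 = 8.625 in. φR_n = 0.75 × 0.6 × 70 × 0.17675 × 8.625 = 48.0 kips.
Base metal shear (0.3125 in plate): yield φR_n = 1.0×0.6×36×0.3125×8.625 = 58.2 kips; rupture φR_n = 0.75×0.6×58×0.3125×8.625 = 70.3 kips; take 58.2 kips (yield).
Governing: min(48.0, 58.2) = 48.0 kips → weld metal.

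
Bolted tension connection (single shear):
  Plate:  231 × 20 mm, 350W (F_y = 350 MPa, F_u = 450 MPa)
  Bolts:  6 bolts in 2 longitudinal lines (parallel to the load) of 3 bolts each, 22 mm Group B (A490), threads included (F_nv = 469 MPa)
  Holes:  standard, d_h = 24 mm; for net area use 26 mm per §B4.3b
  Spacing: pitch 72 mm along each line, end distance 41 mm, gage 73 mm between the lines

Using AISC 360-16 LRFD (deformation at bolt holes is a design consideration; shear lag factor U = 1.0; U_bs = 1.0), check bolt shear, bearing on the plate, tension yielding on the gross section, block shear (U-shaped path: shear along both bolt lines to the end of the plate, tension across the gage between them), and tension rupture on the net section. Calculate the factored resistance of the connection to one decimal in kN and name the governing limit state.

Bolt shear: A_b = π(22)²/4 = 380.13 mm². φR_n = 0.75 × 469 × 380.13 × 6 × 1 = 802.3 kN.
Bearing (20 mm plate, F_u = 450 MPa): end bolts L_c = 41 − 24/2 = 29, R_n = min(1.2×29×20×450, 2.4×22×20×450) = 313.2 kN/bolt; interior L_c = 72 − 24 = 48, R_n = 475.2 kN/bolt. φR_n = 0.75 × (2×313.2 + 4×475.2) = 1895.4 kN.
Tension yield (gross): A_g = 231×20 = 4620 mm². φR_n = 0.90 × 350 × 4620 = 1455.3 kN.
Block shear: shear path 2×[41+2×72] = 2×185 mm, A_gv = 7400, A_nv = 2×(185 − 2.5×26)×20 = 4800 mm²; tension across gage: (73 − 1×26)×20 = 940 mm². R_n = min(0.6×450×4800, 0.6×350×7400) + 1.0×450×940 = min(1296, 1554) + 423 = 1719 kN. φR_n = 0.75 × 1719 = 1289.3 kN.
Tension rupture (net): A_n = (231 − 2×26)×20 = 3580 mm² (U = 1.0, A_e = A_n). φR_n = 0.75 × 450 × 3580 = 1208.3 kN.
Governing: min(802.3, 1895.4, 1455.3, 1289.3, 1208.3) = 802.3 kN → bolt shear.

802.3 kN (bolt shear governs)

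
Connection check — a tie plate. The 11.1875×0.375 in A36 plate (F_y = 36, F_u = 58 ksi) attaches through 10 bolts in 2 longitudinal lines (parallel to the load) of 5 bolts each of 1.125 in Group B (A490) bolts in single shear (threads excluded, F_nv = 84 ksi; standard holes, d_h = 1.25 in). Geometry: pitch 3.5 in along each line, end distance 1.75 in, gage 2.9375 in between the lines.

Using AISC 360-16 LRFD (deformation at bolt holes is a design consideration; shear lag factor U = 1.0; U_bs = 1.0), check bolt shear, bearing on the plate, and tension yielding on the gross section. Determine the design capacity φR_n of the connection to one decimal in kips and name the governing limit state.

135.9 kips (gross-section yield governs)

Bolt shear: A_b = π(1.125)²/4 = 0.99402 in². φR_n = 0.75 × 84 × 0.99402 × 10 × 1 = 626.2 kips.
Bearing (0.375 in plate, F_u = 58 ksi): end bolts L_c = 1.75 − 1.25/2 = 1.125, R_n = min(1.2×1.125×0.375×58, 2.4×1.125×0.375×58) = 29.363 kips/bolt; interior L_c = 3.5 − 1.25 = 2.25, R_n = 58.725 kips/bolt. φR_n = 0.75 × (2×29.363 + 8×58.725) = 396.4 kips.
Tension yield (gross): A_g = 11.1875×0.375 = 4.1953 in². φR_n = 0.90 × 36 × 4.1953 = 135.9 kips.
Governing: min(626.2, 396.4, 135.9) = 135.9 kips → gross-section yield.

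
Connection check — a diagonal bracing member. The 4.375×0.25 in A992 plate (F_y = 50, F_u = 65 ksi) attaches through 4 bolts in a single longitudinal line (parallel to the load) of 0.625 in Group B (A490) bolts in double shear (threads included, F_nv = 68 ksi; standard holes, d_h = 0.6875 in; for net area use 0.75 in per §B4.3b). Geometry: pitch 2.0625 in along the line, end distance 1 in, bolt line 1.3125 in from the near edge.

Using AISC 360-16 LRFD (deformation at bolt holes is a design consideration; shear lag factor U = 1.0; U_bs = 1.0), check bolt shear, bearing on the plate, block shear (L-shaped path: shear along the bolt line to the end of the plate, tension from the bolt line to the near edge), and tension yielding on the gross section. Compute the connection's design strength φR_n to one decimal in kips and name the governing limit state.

44.8 kips (block shear governs)

Bolt shear: A_b = π(0.625)²/4 = 0.3068 in². φR_n = 0.75 × 68 × 0.3068 × 4 × 2 = 125.2 kips.
Bearing (0.25 in plate, F_u = 65 ksi): end bolts L_c = 1 − 0.6875/2 = 0.65625, R_n = min(1.2×0.65625×0.25×65, 2.4×0.625×0.25×65) = 12.797 kips/bolt; interior L_c = 2.0625 − 0.6875 = 1.375, R_n = 24.375 kips/bolt. φR_n = 0.75 × (1×12.797 + 3×24.375) = 64.4 kips.
Block shear: shear path 1×[1+3×2.0625] = 1×7.1875 in, A_gv = 1.7969, A_nv = 1×(7.1875 − 3.5×0.75)×0.25 = 1.1406 in²; tension to near edge: (1.3125 − 0.5×0.75)×0.25 = 0.23438 in². R_n = min(0.6×65×1.1406, 0.6×50×1.7969) + 1.0×65×0.23438 = min(44.483, 53.907) + 15.235 = 59.718 kips. φR_n = 0.75 × 59.718 = 44.8 kips.
Tension yield (gross): A_g = 4.375×0.25 = 1.0938 in². φR_n = 0.90 × 50 × 1.0938 = 49.2 kips.
Governing: min(125.2, 64.4, 44.8, 49.2) = 44.8 kips → block shear.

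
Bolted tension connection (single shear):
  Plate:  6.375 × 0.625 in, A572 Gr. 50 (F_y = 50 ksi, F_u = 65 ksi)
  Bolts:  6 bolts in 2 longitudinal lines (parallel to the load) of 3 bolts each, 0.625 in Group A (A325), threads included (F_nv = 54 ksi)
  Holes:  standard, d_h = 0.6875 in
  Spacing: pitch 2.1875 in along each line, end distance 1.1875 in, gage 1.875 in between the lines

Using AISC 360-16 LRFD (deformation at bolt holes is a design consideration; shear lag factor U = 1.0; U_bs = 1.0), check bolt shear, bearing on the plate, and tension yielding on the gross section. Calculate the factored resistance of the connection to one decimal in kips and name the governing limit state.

Bolt shear: A_b = π(0.625)²/4 = 0.3068 in². φR_n = 0.75 × 54 × 0.3068 × 6 × 1 = 74.6 kips.
Bearing (0.625 in plate, F_u = 65 ksi): end bolts L_c = 1.1875 − 0.6875/2 = 0.84375, R_n = min(1.2×0.84375×0.625×65, 2.4×0.625×0.625×65) = 41.133 kips/bolt; interior L_c = 2.1875 − 0.6875 = 1.5, R_n = 60.938 kips/bolt. φR_n = 0.75 × (2×41.133 + 4×60.938) = 244.5 kips.
Tension yield (gross): A_g = 6.375×0.625 = 3.9844 in². φR_n = 0.90 × 50 × 3.9844 = 179.3 kips.
Governing: min(74.6, 244.5, 179.3) = 74.6 kips → bolt shear.

74.6 kips (bolt shear governs)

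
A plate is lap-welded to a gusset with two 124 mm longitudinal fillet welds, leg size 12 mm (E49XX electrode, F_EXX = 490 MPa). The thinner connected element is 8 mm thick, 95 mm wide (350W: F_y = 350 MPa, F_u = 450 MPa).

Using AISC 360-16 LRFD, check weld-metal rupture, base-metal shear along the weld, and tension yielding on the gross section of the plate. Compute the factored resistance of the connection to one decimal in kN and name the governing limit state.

239.4 kN (gross-section yield governs)

Weld metal: throat = 0.707×12 = 8.484 mm, L = 2×124 = 248 mm. φR_n = 0.75 × 0.6 × 490 × 8.484 × 248 = 463.9 kN.
Base metal shear (8 mm plate): yield φR_n = 1.0×0.6×350×8×248 = 416.6 kN; rupture φR_n = 0.75×0.6×450×8×248 = 401.8 kN; take 401.8 kN (rupture).
Tension yield (gross): A_g = 95×8 = 760 mm². φR_n = 0.90 × 350 × 760 = 239.4 kN.
Governing: min(463.9, 401.8, 239.4) = 239.4 kN → gross-section yield.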